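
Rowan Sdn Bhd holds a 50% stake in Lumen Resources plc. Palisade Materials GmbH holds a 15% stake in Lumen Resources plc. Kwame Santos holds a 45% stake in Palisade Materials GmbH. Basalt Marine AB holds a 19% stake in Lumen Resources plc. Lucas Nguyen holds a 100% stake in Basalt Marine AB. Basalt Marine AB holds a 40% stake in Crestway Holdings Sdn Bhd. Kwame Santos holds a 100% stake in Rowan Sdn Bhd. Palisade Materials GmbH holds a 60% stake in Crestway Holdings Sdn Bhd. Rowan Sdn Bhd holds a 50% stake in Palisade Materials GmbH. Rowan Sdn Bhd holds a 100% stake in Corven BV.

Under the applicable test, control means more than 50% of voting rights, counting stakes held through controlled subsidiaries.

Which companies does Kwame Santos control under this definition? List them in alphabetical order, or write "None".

Corven BV, Crestway Holdings Sdn Bhd, Lumen Resources plc, Palisade Materials GmbH, Rowan Sdn Bhd

Kwame holds 100% of Rowan, so Kwame controls Rowan.
Kwame and Rowan together hold 45% + 50% = 95% of Palisade, so Kwame controls Palisade.
Palisade and Rowan together hold 15% + 50% = 65% of Lumen, so Kwame controls Lumen.
Rowan holds 100% of Corven, so Kwame controls Corven.
Palisade holds 60% of Crestway, so Kwame controls Crestway.
No other company's threshold is met.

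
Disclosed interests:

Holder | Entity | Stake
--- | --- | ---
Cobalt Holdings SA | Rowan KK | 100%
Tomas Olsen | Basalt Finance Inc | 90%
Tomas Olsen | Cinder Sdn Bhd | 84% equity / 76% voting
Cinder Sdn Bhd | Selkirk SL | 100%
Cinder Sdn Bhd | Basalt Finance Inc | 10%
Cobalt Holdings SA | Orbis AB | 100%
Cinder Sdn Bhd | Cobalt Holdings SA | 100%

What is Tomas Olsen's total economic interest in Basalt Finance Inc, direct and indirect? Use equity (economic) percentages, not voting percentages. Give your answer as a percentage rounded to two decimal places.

Tomas reaches Basalt along 2 paths.
Direct stake: 90% = 90%.
Via Cinder: 84% × 10% = 8.4%.
Total: 90% + 8.4% = 98.4%.
Rounded: 98.40%.

98.40%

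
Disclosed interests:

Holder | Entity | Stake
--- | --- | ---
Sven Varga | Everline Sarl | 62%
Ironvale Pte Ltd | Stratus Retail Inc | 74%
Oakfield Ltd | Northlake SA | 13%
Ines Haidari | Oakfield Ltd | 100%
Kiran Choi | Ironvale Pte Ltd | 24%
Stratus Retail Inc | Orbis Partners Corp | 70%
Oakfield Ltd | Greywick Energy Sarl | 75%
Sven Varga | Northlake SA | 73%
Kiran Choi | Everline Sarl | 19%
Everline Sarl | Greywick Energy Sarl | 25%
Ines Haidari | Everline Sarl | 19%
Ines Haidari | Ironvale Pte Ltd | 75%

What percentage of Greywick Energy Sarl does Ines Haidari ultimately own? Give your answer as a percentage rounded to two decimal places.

Ines reaches Greywick along 2 paths.
Via Everline: 19% × 25% = 4.75%.
Via Oakfield: 100% × 75% = 75%.
Total: 4.75% + 75% = 79.75%.

79.75%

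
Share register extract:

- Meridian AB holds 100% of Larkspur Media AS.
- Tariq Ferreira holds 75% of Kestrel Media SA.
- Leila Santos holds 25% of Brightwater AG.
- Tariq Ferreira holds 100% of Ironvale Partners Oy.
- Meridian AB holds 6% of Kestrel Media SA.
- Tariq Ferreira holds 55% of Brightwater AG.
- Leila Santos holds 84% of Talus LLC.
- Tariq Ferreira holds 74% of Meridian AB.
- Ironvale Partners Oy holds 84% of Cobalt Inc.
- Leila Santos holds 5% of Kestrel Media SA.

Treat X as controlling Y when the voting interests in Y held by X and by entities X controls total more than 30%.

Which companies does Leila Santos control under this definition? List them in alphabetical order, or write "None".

Leila holds 84% of Talus, so Leila controls Talus.
No other company's threshold is met.

Talus LLC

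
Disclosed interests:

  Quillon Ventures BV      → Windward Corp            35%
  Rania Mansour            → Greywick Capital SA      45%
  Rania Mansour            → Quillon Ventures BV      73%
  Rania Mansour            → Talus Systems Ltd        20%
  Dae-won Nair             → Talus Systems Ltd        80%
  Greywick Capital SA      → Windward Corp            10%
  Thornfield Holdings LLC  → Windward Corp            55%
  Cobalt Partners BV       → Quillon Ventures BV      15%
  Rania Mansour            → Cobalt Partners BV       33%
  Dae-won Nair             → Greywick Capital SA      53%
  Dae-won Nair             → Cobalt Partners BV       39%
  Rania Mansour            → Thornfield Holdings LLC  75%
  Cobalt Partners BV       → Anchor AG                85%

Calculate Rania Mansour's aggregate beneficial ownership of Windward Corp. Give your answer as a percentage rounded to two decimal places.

Rania reaches Windward along 4 paths.
Via Cobalt → Quillon: 33% × 15% × 35% = 1.7325%.
Via Quillon: 73% × 35% = 25.55%.
Via Thornfield: 75% × 55% = 41.25%.
Via Greywick: 45% × 10% = 4.5%.
Total: 1.7325% + 25.55% + 41.25% + 4.5% = 73.0325%.
Rounded: 73.03%.

73.03%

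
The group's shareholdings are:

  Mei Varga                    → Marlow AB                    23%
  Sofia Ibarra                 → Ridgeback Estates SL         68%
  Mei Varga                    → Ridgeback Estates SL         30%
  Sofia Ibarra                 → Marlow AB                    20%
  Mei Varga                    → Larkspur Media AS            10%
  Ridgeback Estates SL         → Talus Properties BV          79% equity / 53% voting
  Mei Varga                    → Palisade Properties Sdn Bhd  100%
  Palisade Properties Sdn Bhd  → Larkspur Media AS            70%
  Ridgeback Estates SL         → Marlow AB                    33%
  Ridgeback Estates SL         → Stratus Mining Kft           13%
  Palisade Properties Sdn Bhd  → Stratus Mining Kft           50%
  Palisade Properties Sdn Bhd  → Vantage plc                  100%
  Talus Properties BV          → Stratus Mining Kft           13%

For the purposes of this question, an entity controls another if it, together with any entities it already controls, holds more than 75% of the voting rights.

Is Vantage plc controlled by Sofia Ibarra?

Sofia's largest direct stake is 68% in Ridgeback, which does not meet the threshold, so Sofia controls no company.
Neither Sofia nor any entity Sofia controls holds any voting interest in Vantage.
So Sofia does not control Vantage.

No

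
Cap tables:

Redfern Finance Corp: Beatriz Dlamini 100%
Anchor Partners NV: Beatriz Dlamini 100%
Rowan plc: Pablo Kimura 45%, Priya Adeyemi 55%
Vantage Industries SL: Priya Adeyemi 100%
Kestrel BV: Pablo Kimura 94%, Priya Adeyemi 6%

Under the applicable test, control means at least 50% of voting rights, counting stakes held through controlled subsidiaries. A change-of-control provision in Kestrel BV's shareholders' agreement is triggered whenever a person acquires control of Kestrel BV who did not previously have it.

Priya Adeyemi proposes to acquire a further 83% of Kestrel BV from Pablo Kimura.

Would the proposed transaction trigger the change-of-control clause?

Yes

The purchase adds only to Priya's holdings (Pablo's stake shrinks), so Priya is the only person who could newly come to control Kestrel.
Priya holds 55% of Rowan, so Priya controls Rowan.
Priya holds 100% of Vantage, so Priya controls Vantage.
In Kestrel, Priya's side holds only 6%, not ≥ 50%.
So before the transaction, Priya does not control Kestrel.
After the purchase, Priya's direct stake in Kestrel rises to 6% + 83% = 89%, and Pablo's stake falls to 11%.
Priya holds 89% of Kestrel, so Priya controls Kestrel.
Priya did not control Kestrel before and does after, so the clause is triggered.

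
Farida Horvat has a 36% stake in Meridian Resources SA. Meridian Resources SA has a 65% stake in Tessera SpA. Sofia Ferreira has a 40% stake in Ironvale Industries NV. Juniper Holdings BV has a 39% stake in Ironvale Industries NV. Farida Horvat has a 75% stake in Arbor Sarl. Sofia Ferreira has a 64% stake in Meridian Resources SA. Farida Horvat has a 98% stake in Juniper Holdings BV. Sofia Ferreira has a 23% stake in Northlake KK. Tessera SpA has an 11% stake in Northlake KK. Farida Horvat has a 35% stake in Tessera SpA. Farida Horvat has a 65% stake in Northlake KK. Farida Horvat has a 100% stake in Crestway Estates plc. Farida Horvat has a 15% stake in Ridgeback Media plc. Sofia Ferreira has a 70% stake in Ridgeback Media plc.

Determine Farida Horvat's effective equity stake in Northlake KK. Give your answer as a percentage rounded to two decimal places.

Farida reaches Northlake along 3 paths.
Direct stake: 65% = 65%.
Via Tessera: 35% × 11% = 3.85%.
Via Meridian → Tessera: 36% × 65% × 11% = 2.574%.
Total: 65% + 3.85% + 2.574% = 71.424%.
Rounded: 71.42%.

71.42%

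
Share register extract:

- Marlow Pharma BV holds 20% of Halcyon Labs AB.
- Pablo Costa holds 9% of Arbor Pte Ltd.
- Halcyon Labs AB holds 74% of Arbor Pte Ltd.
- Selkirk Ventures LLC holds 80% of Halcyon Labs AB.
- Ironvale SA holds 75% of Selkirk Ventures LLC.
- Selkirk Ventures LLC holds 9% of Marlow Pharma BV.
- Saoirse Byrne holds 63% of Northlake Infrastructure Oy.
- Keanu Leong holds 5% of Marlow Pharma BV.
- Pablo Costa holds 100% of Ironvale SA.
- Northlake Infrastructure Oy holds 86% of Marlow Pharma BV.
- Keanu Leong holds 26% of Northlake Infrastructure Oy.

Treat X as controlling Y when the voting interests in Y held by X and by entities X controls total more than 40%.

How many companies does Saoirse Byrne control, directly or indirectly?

2

Saoirse holds 63% of Northlake, so Saoirse controls Northlake.
Northlake holds 86% of Marlow, so Saoirse controls Marlow.
No other company's threshold is met.
Saoirse controls 2 companies.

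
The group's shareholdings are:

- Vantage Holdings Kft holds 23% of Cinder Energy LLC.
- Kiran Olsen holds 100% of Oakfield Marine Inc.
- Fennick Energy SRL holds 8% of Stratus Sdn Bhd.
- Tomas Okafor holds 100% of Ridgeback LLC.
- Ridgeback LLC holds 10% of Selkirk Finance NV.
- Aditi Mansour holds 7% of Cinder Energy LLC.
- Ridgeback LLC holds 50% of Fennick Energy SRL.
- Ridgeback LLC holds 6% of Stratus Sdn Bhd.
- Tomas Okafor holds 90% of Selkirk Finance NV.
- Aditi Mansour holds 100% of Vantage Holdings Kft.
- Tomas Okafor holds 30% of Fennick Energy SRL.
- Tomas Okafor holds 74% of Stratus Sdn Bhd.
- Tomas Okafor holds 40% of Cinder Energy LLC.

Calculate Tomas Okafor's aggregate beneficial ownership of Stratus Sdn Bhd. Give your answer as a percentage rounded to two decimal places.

Tomas reaches Stratus along 4 paths.
Via Fennick: 30% × 8% = 2.4%.
Via Ridgeback → Fennick: 100% × 50% × 8% = 4%.
Direct stake: 74% = 74%.
Via Ridgeback: 100% × 6% = 6%.
Total: 2.4% + 4% + 74% + 6% = 86.4%.
Rounded: 86.40%.

86.40%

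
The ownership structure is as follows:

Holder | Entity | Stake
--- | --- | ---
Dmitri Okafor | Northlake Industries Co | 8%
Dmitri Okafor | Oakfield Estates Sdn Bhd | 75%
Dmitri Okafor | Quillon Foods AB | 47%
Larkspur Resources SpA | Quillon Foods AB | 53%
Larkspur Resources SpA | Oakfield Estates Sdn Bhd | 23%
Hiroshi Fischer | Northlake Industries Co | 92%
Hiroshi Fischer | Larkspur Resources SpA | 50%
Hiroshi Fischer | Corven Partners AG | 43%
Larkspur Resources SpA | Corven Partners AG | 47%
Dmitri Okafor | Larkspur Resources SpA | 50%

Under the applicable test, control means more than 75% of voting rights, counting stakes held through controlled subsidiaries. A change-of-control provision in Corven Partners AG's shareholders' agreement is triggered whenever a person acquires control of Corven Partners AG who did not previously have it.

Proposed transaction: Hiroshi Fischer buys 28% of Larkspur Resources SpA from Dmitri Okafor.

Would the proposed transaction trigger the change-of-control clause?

Yes

The purchase adds only to Hiroshi's holdings (Dmitri's stake shrinks), so Hiroshi is the only person who could newly come to control Corven.
Hiroshi holds 92% of Northlake, so Hiroshi controls Northlake.
In Corven, Hiroshi's side holds only 43%, not > 75%.
So before the transaction, Hiroshi does not control Corven.
After the purchase, Hiroshi's direct stake in Larkspur rises to 50% + 28% = 78%, and Dmitri's stake falls to 22%.
Hiroshi holds 78% of Larkspur, so Hiroshi controls Larkspur.
Hiroshi and Larkspur together hold 43% + 47% = 90% of Corven, so Hiroshi controls Corven.
Hiroshi did not control Corven before and does after, so the clause is triggered.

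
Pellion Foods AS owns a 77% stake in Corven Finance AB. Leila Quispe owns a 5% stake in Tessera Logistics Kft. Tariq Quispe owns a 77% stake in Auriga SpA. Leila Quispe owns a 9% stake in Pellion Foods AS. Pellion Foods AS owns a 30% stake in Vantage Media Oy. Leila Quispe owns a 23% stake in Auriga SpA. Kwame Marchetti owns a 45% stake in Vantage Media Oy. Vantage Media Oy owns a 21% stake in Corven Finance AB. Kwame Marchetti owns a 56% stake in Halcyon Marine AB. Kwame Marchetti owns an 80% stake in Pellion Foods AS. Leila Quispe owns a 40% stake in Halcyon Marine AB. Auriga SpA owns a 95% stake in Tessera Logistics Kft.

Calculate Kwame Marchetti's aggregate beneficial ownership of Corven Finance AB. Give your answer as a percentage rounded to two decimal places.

76.09%

Kwame reaches Corven along 3 paths.
Via Pellion: 80% × 77% = 61.6%.
Via Vantage: 45% × 21% = 9.45%.
Via Pellion → Vantage: 80% × 30% × 21% = 5.04%.
Total: 61.6% + 9.45% + 5.04% = 76.09%.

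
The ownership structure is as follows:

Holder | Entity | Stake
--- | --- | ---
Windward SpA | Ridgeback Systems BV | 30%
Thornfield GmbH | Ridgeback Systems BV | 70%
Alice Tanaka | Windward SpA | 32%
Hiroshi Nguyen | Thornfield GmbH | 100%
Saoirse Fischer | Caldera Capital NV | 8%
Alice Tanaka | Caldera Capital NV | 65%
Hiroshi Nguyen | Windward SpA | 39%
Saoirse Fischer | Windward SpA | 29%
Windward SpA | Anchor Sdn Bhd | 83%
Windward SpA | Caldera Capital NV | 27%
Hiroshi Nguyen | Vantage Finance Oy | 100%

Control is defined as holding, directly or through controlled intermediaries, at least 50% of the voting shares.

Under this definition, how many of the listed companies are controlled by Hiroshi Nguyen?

3

Hiroshi holds 100% of Thornfield, so Hiroshi controls Thornfield.
Thornfield holds 70% of Ridgeback, so Hiroshi controls Ridgeback.
Hiroshi holds 100% of Vantage, so Hiroshi controls Vantage.
No other company's threshold is met.
Hiroshi controls 3 companies.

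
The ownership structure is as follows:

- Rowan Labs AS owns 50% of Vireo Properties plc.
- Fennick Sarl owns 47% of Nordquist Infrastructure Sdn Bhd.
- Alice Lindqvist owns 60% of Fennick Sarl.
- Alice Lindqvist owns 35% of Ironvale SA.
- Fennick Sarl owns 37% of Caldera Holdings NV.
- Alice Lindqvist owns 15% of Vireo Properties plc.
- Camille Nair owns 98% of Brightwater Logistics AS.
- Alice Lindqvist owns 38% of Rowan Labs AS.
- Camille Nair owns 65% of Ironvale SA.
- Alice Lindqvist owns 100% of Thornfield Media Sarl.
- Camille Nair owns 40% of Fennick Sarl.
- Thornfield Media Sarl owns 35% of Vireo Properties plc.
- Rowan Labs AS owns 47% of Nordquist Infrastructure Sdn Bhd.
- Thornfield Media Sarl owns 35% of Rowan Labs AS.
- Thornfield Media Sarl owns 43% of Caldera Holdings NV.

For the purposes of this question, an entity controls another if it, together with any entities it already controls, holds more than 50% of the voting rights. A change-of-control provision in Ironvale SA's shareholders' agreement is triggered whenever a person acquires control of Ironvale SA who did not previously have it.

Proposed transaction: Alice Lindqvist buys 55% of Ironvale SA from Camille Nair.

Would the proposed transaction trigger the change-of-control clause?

Yes

The purchase adds only to Alice's holdings (Camille's stake shrinks), so Alice is the only person who could newly come to control Ironvale.
Alice holds 100% of Thornfield, so Alice controls Thornfield.
Alice holds 60% of Fennick, so Alice controls Fennick.
Fennick and Thornfield together hold 37% + 43% = 80% of Caldera, so Alice controls Caldera.
Alice and Thornfield together hold 38% + 35% = 73% of Rowan, so Alice controls Rowan.
Fennick and Rowan together hold 47% + 47% = 94% of Nordquist, so Alice controls Nordquist.
Alice and Rowan and Thornfield together hold 15% + 50% + 35% = 100% of Vireo, so Alice controls Vireo.
In Ironvale, Alice's side holds only 35%, not > 50%.
So before the transaction, Alice does not control Ironvale.
After the purchase, Alice's direct stake in Ironvale rises to 35% + 55% = 90%, and Camille's stake falls to 10%.
Alice holds 90% of Ironvale, so Alice controls Ironvale.
Alice did not control Ironvale before and does after, so the clause is triggered.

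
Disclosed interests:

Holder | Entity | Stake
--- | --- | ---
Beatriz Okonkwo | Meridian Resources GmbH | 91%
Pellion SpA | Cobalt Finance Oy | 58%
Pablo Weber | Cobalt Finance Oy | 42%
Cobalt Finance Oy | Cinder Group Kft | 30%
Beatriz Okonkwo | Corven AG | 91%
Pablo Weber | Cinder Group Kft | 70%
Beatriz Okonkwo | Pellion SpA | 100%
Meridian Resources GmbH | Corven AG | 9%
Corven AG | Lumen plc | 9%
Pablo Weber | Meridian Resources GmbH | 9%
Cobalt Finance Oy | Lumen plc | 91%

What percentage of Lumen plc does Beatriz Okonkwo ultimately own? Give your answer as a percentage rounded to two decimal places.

Beatriz reaches Lumen along 3 paths.
Via Pellion → Cobalt: 100% × 58% × 91% = 52.78%.
Via Corven: 91% × 9% = 8.19%.
Via Meridian → Corven: 91% × 9% × 9% = 0.7371%.
Total: 52.78% + 8.19% + 0.7371% = 61.7071%.
Rounded: 61.71%.

61.71%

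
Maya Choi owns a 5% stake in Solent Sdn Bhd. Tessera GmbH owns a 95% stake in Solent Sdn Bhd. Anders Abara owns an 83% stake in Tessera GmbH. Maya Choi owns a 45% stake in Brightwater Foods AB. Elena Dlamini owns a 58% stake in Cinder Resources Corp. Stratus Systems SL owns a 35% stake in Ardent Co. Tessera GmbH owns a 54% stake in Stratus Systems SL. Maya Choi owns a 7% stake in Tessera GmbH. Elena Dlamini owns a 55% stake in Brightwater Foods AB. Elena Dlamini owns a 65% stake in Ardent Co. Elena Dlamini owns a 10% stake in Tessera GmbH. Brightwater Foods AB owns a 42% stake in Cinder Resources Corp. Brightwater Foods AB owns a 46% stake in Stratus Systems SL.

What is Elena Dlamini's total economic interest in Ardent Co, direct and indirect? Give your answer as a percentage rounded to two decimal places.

75.75%

Elena reaches Ardent along 3 paths.
Direct stake: 65% = 65%.
Via Brightwater → Stratus: 55% × 46% × 35% = 8.855%.
Via Tessera → Stratus: 10% × 54% × 35% = 1.89%.
Total: 65% + 8.855% + 1.89% = 75.745%.
Rounded: 75.75%.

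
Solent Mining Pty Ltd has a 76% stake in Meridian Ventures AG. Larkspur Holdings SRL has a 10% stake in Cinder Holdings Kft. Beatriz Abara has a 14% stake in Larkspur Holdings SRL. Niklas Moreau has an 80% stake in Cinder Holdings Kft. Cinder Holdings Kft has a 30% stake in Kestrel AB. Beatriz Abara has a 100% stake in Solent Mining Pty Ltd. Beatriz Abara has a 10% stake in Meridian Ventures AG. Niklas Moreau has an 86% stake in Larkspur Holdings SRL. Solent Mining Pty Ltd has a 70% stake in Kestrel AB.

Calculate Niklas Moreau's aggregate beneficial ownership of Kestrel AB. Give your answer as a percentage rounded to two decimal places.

Niklas reaches Kestrel along 2 paths.
Via Larkspur → Cinder: 86% × 10% × 30% = 2.58%.
Via Cinder: 80% × 30% = 24%.
Total: 2.58% + 24% = 26.58%.

26.58%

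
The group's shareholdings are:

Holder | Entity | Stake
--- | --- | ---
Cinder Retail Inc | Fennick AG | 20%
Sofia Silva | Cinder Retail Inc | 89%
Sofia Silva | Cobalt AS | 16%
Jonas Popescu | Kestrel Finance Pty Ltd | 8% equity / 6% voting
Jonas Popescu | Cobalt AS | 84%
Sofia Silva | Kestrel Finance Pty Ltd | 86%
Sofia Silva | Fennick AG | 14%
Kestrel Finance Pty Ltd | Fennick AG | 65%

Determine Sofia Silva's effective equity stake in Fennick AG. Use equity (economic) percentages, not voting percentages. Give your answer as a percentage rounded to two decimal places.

87.70%

Sofia reaches Fennick along 3 paths.
Via Kestrel: 86% × 65% = 55.9%.
Via Cinder: 89% × 20% = 17.8%.
Direct stake: 14% = 14%.
Total: 55.9% + 17.8% + 14% = 87.7%.
Rounded: 87.70%.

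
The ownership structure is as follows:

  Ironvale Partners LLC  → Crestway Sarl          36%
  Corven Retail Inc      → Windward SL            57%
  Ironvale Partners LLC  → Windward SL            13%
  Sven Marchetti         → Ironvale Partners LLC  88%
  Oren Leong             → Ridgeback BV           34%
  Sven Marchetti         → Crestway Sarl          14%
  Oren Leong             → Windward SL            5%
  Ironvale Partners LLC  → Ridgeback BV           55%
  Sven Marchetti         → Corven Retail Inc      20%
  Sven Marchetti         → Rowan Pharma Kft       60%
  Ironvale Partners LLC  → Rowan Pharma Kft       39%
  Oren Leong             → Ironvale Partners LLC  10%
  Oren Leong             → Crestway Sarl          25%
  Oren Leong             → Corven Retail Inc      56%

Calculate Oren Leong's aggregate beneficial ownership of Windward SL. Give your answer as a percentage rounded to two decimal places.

38.22%

Oren reaches Windward along 3 paths.
Via Ironvale: 10% × 13% = 1.3%.
Direct stake: 5% = 5%.
Via Corven: 56% × 57% = 31.92%.
Total: 1.3% + 5% + 31.92% = 38.22%.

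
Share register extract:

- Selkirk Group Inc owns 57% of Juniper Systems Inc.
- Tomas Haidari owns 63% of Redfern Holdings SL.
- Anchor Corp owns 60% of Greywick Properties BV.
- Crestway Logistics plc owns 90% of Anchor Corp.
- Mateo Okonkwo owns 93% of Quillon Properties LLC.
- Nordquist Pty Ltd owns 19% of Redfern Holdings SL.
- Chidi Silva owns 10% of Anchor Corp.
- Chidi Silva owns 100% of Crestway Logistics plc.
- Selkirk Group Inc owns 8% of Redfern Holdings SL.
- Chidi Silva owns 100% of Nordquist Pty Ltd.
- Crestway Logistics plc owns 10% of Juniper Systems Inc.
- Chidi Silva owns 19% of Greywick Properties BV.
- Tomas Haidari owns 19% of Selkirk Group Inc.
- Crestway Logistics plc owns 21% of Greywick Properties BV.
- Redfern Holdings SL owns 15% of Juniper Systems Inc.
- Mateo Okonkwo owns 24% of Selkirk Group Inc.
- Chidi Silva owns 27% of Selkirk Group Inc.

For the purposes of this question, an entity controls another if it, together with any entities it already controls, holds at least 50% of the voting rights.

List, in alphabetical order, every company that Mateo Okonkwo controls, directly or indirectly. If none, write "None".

Quillon Properties LLC

Mateo holds 93% of Quillon, so Mateo controls Quillon.
No other company's threshold is met.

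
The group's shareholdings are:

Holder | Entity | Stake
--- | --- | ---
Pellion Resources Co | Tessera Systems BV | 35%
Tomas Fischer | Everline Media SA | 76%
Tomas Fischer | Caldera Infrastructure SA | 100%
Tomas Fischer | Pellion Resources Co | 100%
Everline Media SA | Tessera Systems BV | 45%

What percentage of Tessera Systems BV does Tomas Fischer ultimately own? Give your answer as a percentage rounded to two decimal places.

Tomas reaches Tessera along 2 paths.
Via Pellion: 100% × 35% = 35%.
Via Everline: 76% × 45% = 34.2%.
Total: 35% + 34.2% = 69.2%.
Rounded: 69.20%.

69.20%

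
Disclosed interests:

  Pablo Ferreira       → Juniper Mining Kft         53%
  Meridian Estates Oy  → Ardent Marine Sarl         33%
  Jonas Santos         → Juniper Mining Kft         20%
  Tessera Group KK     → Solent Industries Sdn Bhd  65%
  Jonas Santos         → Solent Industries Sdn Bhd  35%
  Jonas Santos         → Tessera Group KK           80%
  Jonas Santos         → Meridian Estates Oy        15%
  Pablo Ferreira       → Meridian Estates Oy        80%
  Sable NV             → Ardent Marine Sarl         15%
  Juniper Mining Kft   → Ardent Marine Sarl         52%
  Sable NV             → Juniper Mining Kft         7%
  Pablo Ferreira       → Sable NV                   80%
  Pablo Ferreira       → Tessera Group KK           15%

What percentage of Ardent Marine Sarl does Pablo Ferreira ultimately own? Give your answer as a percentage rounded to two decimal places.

68.87%

Pablo reaches Ardent along 4 paths.
Via Sable → Juniper: 80% × 7% × 52% = 2.912%.
Via Juniper: 53% × 52% = 27.56%.
Via Meridian: 80% × 33% = 26.4%.
Via Sable: 80% × 15% = 12%.
Total: 2.912% + 27.56% + 26.4% + 12% = 68.872%.
Rounded: 68.87%.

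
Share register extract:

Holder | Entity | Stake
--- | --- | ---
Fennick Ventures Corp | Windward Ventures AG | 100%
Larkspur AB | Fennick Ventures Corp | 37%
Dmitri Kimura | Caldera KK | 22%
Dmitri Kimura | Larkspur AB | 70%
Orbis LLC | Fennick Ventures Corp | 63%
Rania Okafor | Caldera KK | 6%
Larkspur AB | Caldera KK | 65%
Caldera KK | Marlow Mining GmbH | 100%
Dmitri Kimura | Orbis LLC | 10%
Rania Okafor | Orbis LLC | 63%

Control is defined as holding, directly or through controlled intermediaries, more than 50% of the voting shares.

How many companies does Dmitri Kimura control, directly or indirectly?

Dmitri holds 70% of Larkspur, so Dmitri controls Larkspur.
Dmitri and Larkspur together hold 22% + 65% = 87% of Caldera, so Dmitri controls Caldera.
Caldera holds 100% of Marlow, so Dmitri controls Marlow.
No other company's threshold is met.
Dmitri controls 3 companies.

3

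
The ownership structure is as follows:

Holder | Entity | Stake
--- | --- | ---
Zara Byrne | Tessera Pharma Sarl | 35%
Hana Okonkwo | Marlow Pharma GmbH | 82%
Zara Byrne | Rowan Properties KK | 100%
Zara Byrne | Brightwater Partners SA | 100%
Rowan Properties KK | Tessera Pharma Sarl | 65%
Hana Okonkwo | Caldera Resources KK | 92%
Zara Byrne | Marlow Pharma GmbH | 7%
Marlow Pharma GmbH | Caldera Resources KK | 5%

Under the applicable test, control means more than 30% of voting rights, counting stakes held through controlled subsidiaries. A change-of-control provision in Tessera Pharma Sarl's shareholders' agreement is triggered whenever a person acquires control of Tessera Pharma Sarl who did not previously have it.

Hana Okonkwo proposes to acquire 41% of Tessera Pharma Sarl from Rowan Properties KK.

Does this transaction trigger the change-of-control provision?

The purchase adds only to Hana's holdings (Rowan's stake shrinks), so Hana is the only person who could newly come to control Tessera.
Hana holds 82% of Marlow, so Hana controls Marlow.
Hana and Marlow together hold 92% + 5% = 97% of Caldera, so Hana controls Caldera.
Neither Hana nor any entity Hana controls holds any voting interest in Tessera.
So before the transaction, Hana does not control Tessera.
After the purchase, Hana holds 41% of Tessera directly, and Rowan's stake falls to 24%.
Hana holds 41% of Tessera, so Hana controls Tessera.
Hana did not control Tessera before and does after, so the clause is triggered.

Yes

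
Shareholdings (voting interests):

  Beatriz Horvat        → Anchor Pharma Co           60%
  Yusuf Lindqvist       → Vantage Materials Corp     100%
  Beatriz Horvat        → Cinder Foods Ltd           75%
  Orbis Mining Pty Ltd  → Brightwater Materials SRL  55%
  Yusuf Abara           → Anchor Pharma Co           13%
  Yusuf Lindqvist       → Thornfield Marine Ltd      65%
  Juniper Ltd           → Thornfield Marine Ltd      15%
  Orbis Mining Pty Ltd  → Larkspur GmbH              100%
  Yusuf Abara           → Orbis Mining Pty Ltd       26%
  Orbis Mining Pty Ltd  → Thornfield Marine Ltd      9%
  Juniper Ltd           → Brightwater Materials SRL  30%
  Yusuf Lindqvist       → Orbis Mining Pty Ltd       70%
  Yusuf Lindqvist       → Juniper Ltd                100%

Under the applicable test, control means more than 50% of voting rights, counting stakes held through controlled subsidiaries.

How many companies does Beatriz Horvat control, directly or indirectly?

2

Beatriz holds 60% of Anchor, so Beatriz controls Anchor.
Beatriz holds 75% of Cinder, so Beatriz controls Cinder.
No other company's threshold is met.
Beatriz controls 2 companies.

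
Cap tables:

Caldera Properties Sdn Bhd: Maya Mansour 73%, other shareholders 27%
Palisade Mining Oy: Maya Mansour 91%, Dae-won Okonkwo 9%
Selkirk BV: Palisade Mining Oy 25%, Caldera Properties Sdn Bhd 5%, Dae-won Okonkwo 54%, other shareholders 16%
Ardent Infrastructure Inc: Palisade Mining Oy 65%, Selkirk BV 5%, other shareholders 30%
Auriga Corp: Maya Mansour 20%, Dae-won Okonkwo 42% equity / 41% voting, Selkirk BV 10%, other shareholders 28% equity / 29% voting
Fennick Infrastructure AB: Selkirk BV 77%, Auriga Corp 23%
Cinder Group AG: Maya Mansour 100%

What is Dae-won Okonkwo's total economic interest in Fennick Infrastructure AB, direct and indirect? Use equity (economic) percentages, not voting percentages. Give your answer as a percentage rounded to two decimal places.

Dae-won reaches Fennick along 5 paths.
Via Palisade → Selkirk: 9% × 25% × 77% = 1.7325%.
Via Selkirk: 54% × 77% = 41.58%.
Via Auriga: 42% × 23% = 9.66%.
Via Palisade → Selkirk → Auriga: 9% × 25% × 10% × 23% = 0.05175%.
Via Selkirk → Auriga: 54% × 10% × 23% = 1.242%.
Total: 1.7325% + 41.58% + 9.66% + 0.05175% + 1.242% = 54.26625%.
Rounded: 54.27%.

54.27%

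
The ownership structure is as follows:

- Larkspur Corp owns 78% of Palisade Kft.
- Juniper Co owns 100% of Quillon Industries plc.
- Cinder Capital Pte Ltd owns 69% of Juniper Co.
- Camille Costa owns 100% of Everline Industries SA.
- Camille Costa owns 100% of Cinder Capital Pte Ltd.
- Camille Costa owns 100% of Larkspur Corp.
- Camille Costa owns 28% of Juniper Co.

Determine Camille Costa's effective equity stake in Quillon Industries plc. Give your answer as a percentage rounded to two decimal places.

97.00%

Camille reaches Quillon along 2 paths.
Via Juniper: 28% × 100% = 28%.
Via Cinder → Juniper: 100% × 69% × 100% = 69%.
Total: 28% + 69% = 97%.
Rounded: 97.00%.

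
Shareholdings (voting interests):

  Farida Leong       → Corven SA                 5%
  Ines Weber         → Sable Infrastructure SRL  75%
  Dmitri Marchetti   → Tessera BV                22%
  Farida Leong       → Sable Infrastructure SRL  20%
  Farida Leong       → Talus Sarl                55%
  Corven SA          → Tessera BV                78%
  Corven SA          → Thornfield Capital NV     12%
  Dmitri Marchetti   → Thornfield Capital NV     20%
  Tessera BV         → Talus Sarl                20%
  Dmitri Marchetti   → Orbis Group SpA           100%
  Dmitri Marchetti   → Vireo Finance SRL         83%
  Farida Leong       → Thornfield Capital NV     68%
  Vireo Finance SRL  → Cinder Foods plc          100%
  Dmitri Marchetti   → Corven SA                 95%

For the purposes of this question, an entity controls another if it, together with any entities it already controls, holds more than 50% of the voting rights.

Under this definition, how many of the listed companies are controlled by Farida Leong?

2

Farida holds 55% of Talus, so Farida controls Talus.
Farida holds 68% of Thornfield, so Farida controls Thornfield.
No other company's threshold is met.
Farida controls 2 companies.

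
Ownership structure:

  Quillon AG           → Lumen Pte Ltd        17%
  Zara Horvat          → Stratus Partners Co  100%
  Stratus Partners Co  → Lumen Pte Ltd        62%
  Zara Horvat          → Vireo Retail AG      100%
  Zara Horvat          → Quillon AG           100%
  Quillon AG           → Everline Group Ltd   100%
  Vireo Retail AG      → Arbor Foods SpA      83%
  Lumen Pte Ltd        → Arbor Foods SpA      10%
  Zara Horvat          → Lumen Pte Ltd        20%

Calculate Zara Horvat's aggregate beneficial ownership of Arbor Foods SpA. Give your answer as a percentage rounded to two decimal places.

Zara reaches Arbor along 4 paths.
Via Vireo: 100% × 83% = 83%.
Via Quillon → Lumen: 100% × 17% × 10% = 1.7%.
Via Stratus → Lumen: 100% × 62% × 10% = 6.2%.
Via Lumen: 20% × 10% = 2%.
Total: 83% + 1.7% + 6.2% + 2% = 92.9%.
Rounded: 92.90%.

92.90%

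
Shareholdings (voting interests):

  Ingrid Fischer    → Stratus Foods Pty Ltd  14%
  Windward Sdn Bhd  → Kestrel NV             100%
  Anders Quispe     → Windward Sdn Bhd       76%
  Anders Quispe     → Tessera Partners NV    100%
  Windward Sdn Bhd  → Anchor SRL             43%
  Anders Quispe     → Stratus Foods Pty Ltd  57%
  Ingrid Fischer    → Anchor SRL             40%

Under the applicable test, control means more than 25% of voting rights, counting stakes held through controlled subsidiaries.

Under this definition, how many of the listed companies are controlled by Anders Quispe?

Anders holds 76% of Windward, so Anders controls Windward.
Anders holds 100% of Tessera, so Anders controls Tessera.
Anders holds 57% of Stratus, so Anders controls Stratus.
Windward holds 43% of Anchor, so Anders controls Anchor.
Windward holds 100% of Kestrel, so Anders controls Kestrel.
Anders controls 5 companies.

5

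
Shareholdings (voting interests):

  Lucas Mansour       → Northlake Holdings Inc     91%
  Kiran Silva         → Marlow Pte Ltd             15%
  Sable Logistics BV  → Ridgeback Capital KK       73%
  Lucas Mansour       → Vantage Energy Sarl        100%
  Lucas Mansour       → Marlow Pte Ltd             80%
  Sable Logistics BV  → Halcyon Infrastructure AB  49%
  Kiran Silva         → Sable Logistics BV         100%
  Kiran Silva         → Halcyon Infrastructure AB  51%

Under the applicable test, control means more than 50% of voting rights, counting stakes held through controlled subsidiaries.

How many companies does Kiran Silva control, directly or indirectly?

Kiran holds 100% of Sable, so Kiran controls Sable.
Sable holds 73% of Ridgeback, so Kiran controls Ridgeback.
Kiran and Sable together hold 51% + 49% = 100% of Halcyon, so Kiran controls Halcyon.
No other company's threshold is met.
Kiran controls 3 companies.

3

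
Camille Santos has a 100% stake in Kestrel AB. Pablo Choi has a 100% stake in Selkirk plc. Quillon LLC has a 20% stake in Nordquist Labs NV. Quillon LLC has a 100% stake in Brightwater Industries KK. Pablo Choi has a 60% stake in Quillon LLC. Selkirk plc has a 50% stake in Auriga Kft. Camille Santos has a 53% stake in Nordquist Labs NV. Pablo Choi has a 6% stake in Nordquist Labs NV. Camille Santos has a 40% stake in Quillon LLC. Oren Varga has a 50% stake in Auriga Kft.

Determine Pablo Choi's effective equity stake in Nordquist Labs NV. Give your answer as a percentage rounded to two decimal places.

18.00%

Pablo reaches Nordquist along 2 paths.
Direct stake: 6% = 6%.
Via Quillon: 60% × 20% = 12%.
Total: 6% + 12% = 18%.
Rounded: 18.00%.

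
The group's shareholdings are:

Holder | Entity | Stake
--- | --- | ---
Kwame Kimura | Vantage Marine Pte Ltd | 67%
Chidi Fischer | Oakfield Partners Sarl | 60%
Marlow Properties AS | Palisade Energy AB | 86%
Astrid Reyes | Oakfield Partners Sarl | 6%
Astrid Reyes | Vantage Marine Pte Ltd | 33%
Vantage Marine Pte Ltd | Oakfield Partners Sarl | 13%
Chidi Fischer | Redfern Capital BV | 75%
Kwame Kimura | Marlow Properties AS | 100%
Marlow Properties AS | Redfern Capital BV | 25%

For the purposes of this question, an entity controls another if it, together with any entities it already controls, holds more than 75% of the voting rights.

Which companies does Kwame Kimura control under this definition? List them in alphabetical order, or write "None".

Marlow Properties AS, Palisade Energy AB

Kwame holds 100% of Marlow, so Kwame controls Marlow.
Marlow holds 86% of Palisade, so Kwame controls Palisade.
No other company's threshold is met.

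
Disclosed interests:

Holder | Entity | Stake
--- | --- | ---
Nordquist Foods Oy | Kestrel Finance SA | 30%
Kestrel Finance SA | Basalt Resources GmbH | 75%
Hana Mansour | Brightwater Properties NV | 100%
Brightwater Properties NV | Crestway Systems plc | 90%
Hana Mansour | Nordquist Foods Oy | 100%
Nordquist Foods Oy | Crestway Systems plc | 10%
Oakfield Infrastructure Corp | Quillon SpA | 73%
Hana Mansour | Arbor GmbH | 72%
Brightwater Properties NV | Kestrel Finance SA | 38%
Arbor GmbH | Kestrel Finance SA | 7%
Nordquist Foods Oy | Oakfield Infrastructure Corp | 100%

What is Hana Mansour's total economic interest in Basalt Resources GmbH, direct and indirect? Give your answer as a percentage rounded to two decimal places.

54.78%

Hana reaches Basalt along 3 paths.
Via Nordquist → Kestrel: 100% × 30% × 75% = 22.5%.
Via Arbor → Kestrel: 72% × 7% × 75% = 3.78%.
Via Brightwater → Kestrel: 100% × 38% × 75% = 28.5%.
Total: 22.5% + 3.78% + 28.5% = 54.78%.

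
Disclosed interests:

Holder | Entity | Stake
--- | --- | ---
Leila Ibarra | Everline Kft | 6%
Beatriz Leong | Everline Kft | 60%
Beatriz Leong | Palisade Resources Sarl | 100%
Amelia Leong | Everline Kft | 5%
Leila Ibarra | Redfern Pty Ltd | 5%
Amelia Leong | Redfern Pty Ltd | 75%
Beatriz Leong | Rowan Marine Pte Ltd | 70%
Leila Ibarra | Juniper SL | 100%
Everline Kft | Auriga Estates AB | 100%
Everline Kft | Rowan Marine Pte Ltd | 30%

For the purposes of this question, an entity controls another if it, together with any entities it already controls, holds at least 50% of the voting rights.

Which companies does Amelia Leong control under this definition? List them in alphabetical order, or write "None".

Amelia holds 75% of Redfern, so Amelia controls Redfern.
No other company's threshold is met.

Redfern Pty Ltd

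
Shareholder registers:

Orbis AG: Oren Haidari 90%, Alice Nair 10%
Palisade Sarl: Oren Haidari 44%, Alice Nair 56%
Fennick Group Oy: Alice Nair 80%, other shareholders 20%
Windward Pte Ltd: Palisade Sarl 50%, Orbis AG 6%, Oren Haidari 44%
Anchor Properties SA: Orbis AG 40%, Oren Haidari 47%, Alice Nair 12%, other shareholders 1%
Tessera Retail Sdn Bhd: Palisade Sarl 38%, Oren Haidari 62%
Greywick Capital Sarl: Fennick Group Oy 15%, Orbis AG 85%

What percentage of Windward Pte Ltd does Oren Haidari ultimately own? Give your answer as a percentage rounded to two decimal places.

71.40%

Oren reaches Windward along 3 paths.
Via Palisade: 44% × 50% = 22%.
Via Orbis: 90% × 6% = 5.4%.
Direct stake: 44% = 44%.
Total: 22% + 5.4% + 44% = 71.4%.
Rounded: 71.40%.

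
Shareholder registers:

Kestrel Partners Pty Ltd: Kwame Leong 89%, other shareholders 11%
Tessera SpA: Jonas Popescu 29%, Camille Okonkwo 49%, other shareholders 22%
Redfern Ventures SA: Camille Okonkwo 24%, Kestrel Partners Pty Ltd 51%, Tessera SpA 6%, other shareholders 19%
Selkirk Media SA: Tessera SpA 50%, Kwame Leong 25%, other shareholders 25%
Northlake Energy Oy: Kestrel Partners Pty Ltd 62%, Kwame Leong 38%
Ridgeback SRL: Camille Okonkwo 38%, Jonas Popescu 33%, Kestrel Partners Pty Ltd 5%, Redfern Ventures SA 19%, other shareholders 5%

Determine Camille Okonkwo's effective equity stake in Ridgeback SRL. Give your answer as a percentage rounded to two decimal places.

43.12%

Camille reaches Ridgeback along 3 paths.
Direct stake: 38% = 38%.
Via Redfern: 24% × 19% = 4.56%.
Via Tessera → Redfern: 49% × 6% × 19% = 0.5586%.
Total: 38% + 4.56% + 0.5586% = 43.1186%.
Rounded: 43.12%.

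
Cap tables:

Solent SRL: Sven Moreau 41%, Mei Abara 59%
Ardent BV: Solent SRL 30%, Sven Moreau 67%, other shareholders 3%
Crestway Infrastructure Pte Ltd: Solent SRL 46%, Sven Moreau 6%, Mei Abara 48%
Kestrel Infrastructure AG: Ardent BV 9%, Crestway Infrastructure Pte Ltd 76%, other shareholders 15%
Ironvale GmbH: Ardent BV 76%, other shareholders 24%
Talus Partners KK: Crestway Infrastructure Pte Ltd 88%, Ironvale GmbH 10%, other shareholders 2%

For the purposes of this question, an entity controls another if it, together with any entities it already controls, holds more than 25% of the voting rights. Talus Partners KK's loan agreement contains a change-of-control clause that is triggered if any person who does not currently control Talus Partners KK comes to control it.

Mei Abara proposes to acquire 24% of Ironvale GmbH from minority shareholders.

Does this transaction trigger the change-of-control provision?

The purchase changes only Mei's holdings, so Mei is the only person who could newly come to control Talus.
Mei holds 59% of Solent, so Mei controls Solent.
Solent holds 30% of Ardent, so Mei controls Ardent.
Ardent holds 76% of Ironvale, so Mei controls Ironvale.
Solent and Mei together hold 46% + 48% = 94% of Crestway, so Mei controls Crestway.
Crestway and Ironvale together hold 88% + 10% = 98% of Talus, so Mei controls Talus.
So Mei already controls Talus before the transaction.
After the purchase, Mei holds 24% of Ironvale directly.
Mei controlled Talus already, so this is not a new person acquiring control; every other person's position is unchanged or reduced.
No new person acquires control, so the clause is not triggered.

No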